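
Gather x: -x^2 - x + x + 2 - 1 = 1 - x^2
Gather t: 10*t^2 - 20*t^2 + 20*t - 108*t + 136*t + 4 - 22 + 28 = -10*t^2 + 48*t + 10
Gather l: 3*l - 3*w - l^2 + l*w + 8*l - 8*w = -l^2 + l*(w + 11) - 11*w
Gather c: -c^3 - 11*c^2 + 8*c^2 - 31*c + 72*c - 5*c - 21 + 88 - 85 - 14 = -c^3 - 3*c^2 + 36*c - 32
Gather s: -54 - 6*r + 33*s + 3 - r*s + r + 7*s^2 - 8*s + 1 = -5*r + 7*s^2 + s*(25 - r) - 50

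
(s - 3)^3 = s^3 - 9*s^2 + 27*s - 27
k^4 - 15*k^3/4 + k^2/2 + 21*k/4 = k*(k - 3)*(k - 7/4)*(k + 1)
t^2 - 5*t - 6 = (t - 6)*(t + 1)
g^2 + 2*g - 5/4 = (g - 1/2)*(g + 5/2)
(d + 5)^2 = d^2 + 10*d + 25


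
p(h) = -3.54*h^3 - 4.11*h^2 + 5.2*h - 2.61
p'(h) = -10.62*h^2 - 8.22*h + 5.2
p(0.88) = -3.63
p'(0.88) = -10.26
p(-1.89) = -3.22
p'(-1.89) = -17.20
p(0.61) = -1.77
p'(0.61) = -3.77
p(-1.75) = -5.32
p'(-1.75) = -12.94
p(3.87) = -249.22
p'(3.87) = -185.67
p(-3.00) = 40.38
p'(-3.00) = -65.72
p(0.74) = -2.45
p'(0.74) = -6.70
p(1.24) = -9.23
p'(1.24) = -21.32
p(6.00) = -884.01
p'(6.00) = -426.44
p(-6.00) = 582.87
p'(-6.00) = -327.80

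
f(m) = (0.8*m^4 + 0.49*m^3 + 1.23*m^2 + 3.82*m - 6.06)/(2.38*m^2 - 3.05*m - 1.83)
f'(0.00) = -7.61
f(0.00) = 3.31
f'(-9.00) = -5.46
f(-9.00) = 22.67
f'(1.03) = -4.85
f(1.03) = -0.25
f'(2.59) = -1.37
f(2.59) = 9.08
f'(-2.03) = -1.50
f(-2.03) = 0.05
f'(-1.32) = -2.44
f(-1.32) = -1.21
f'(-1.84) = -1.56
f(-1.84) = -0.24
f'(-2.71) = -1.61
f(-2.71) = 1.09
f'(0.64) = -2.44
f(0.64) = 1.01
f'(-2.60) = -1.57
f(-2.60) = 0.91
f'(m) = (3.05 - 4.76*m)*(0.8*m^4 + 0.49*m^3 + 1.23*m^2 + 3.82*m - 6.06)/(2.38*m^2 - 3.05*m - 1.83)^2 + (3.2*m^3 + 1.47*m^2 + 2.46*m + 3.82)/(2.38*m^2 - 3.05*m - 1.83) = (3.808*m^5 - 6.1538*m^4 - 8.845*m^3 - 15.5332*m^2 + 24.3438*m - 25.4736)/(5.6644*m^4 - 14.518*m^3 + 0.591699999999998*m^2 + 11.163*m + 3.3489)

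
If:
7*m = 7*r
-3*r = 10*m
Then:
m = 0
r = 0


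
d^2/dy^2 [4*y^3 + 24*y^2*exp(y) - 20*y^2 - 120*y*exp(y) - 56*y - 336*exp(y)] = 24*y^2*exp(y) - 24*y*exp(y) + 24*y - 528*exp(y) - 40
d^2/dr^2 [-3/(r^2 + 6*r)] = 6*(r*(r + 6) - 4*(r + 3)^2)/(r^3*(r + 6)^3)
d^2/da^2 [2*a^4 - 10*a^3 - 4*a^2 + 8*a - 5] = 24*a^2 - 60*a - 8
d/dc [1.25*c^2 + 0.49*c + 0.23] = 2.5*c + 0.49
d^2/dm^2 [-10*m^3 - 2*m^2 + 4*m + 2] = -60*m - 4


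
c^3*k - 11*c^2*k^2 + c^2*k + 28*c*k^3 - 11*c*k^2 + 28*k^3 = (c - 7*k)*(c - 4*k)*(c*k + k)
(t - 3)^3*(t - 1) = t^4 - 10*t^3 + 36*t^2 - 54*t + 27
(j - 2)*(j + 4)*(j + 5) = j^3 + 7*j^2 + 2*j - 40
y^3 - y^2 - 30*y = y*(y - 6)*(y + 5)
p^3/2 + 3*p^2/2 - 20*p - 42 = (p/2 + 1)*(p - 6)*(p + 7)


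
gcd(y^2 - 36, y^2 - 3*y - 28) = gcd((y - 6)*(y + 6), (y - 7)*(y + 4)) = 1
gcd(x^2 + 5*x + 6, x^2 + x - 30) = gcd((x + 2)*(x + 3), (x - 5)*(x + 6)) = 1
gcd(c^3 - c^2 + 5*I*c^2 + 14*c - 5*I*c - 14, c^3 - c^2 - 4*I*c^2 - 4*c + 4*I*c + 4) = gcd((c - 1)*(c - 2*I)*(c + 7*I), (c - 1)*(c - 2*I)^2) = c^2 + c*(-1 - 2*I) + 2*I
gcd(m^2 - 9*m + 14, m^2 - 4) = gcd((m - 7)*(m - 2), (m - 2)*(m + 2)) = m - 2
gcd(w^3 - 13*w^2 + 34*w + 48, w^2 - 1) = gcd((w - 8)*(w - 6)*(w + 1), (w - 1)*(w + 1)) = w + 1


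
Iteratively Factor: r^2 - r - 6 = (r + 2)*(r - 3)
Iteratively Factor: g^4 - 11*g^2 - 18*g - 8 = (g - 4)*(g^3 + 4*g^2 + 5*g + 2) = (g - 4)*(g + 1)*(g^2 + 3*g + 2) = (g - 4)*(g + 1)*(g + 2)*(g + 1)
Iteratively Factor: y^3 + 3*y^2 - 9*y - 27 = (y + 3)*(y^2 - 9) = (y - 3)*(y + 3)*(y + 3)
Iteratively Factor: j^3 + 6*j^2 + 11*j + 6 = (j + 3)*(j^2 + 3*j + 2) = (j + 1)*(j + 3)*(j + 2)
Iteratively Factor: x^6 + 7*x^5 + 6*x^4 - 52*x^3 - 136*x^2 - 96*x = (x + 2)*(x^5 + 5*x^4 - 4*x^3 - 44*x^2 - 48*x) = x*(x + 2)*(x^4 + 5*x^3 - 4*x^2 - 44*x - 48) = x*(x - 3)*(x + 2)*(x^3 + 8*x^2 + 20*x + 16) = x*(x - 3)*(x + 2)*(x + 4)*(x^2 + 4*x + 4) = x*(x - 3)*(x + 2)^2*(x + 4)*(x + 2)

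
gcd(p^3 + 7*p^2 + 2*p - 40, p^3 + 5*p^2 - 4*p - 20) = p^2 + 3*p - 10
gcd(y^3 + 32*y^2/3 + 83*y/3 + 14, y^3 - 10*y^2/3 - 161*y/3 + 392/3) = y + 7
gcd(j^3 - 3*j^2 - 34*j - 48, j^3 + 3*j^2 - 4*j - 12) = j^2 + 5*j + 6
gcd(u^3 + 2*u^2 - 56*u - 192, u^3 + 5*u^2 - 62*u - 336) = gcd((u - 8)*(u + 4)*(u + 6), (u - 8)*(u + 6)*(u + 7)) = u^2 - 2*u - 48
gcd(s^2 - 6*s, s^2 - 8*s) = s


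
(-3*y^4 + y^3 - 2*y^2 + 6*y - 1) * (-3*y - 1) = 9*y^5 + 5*y^3 - 16*y^2 - 3*y + 1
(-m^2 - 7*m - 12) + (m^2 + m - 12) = -6*m - 24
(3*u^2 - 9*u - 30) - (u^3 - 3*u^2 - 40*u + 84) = -u^3 + 6*u^2 + 31*u - 114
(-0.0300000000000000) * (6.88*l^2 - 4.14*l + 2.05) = -0.2064*l^2 + 0.1242*l - 0.0615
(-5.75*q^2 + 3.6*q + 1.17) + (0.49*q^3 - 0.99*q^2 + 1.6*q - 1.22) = 0.49*q^3 - 6.74*q^2 + 5.2*q - 0.05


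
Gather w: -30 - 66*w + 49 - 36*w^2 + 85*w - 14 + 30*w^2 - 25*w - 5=-6*w^2 - 6*w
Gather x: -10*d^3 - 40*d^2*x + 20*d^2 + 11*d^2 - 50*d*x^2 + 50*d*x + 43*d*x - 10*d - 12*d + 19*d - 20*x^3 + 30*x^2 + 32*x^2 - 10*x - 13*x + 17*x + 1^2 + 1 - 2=-10*d^3 + 31*d^2 - 3*d - 20*x^3 + x^2*(62 - 50*d) + x*(-40*d^2 + 93*d - 6)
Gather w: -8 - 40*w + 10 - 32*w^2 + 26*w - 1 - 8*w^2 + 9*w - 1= -40*w^2 - 5*w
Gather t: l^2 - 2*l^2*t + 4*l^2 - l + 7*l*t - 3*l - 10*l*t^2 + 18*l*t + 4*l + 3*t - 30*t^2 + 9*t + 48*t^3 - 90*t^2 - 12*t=5*l^2 + 48*t^3 + t^2*(-10*l - 120) + t*(-2*l^2 + 25*l)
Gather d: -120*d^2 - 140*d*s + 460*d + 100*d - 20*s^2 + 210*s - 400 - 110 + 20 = -120*d^2 + d*(560 - 140*s) - 20*s^2 + 210*s - 490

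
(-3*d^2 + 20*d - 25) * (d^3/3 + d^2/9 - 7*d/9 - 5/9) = -d^5 + 19*d^4/3 - 34*d^3/9 - 50*d^2/3 + 25*d/3 + 125/9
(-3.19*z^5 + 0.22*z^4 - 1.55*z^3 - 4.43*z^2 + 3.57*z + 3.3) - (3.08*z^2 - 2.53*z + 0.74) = -3.19*z^5 + 0.22*z^4 - 1.55*z^3 - 7.51*z^2 + 6.1*z + 2.56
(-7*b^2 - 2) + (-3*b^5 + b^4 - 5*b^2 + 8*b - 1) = -3*b^5 + b^4 - 12*b^2 + 8*b - 3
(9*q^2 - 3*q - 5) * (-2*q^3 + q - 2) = -18*q^5 + 6*q^4 + 19*q^3 - 21*q^2 + q + 10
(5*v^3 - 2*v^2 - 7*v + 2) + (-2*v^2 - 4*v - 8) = 5*v^3 - 4*v^2 - 11*v - 6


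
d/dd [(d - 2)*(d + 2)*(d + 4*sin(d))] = 4*d^2*cos(d) + 3*d^2 + 8*d*sin(d) - 16*cos(d) - 4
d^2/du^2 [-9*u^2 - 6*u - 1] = -18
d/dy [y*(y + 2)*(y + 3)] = 3*y^2 + 10*y + 6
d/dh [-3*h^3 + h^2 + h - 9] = -9*h^2 + 2*h + 1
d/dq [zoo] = 0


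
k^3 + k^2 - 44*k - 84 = (k - 7)*(k + 2)*(k + 6)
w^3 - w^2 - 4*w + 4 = (w - 2)*(w - 1)*(w + 2)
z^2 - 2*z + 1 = (z - 1)^2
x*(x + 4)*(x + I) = x^3 + 4*x^2 + I*x^2 + 4*I*x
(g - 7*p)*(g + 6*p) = g^2 - g*p - 42*p^2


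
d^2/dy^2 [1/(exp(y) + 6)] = (exp(y) - 6)*exp(y)/(exp(y) + 6)^3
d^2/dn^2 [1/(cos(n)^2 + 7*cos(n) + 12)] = (-4*sin(n)^4 + 3*sin(n)^2 + 441*cos(n)/4 - 21*cos(3*n)/4 + 75)/((cos(n) + 3)^3*(cos(n) + 4)^3)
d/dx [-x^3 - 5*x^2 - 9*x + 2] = -3*x^2 - 10*x - 9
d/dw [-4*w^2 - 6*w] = -8*w - 6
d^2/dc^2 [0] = 0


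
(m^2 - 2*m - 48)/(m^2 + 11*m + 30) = (m - 8)/(m + 5)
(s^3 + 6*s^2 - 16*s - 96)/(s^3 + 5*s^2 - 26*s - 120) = (s - 4)/(s - 5)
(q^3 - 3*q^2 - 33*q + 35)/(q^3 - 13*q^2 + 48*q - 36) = (q^2 - 2*q - 35)/(q^2 - 12*q + 36)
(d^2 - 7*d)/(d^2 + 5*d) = (d - 7)/(d + 5)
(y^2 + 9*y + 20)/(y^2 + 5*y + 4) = (y + 5)/(y + 1)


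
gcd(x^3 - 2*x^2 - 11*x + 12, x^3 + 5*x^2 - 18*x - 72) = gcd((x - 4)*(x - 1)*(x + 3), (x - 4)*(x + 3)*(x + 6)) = x^2 - x - 12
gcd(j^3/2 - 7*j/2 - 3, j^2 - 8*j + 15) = j - 3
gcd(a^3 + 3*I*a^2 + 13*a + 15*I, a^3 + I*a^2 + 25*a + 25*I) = a^2 + 6*I*a - 5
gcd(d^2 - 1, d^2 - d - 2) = d + 1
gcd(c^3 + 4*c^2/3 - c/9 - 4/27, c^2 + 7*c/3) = 1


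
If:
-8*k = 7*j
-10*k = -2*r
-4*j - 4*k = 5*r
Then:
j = 0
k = 0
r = 0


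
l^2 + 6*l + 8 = (l + 2)*(l + 4)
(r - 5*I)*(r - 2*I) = r^2 - 7*I*r - 10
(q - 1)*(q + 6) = q^2 + 5*q - 6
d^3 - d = d*(d - 1)*(d + 1)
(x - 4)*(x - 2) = x^2 - 6*x + 8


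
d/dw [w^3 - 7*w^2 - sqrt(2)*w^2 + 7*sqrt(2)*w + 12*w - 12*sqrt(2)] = 3*w^2 - 14*w - 2*sqrt(2)*w + 7*sqrt(2) + 12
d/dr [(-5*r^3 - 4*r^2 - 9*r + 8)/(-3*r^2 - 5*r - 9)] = (15*r^4 + 50*r^3 + 128*r^2 + 120*r + 121)/(9*r^4 + 30*r^3 + 79*r^2 + 90*r + 81)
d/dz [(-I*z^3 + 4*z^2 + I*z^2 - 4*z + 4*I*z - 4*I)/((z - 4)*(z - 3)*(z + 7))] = (-z^4*(4 + I) + 2*z^3*(4 + 33*I) - z^2*(148 + 277*I) + 168*z*(4 + I) - 336 + 188*I)/(z^6 - 74*z^4 + 168*z^3 + 1369*z^2 - 6216*z + 7056)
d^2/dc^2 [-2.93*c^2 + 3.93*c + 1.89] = -5.86000000000000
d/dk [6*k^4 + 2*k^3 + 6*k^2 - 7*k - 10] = 24*k^3 + 6*k^2 + 12*k - 7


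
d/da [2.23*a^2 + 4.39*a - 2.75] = 4.46*a + 4.39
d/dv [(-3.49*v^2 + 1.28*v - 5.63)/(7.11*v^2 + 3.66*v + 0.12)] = (-21.8742*v^2 + 79.221*v + 20.7594)/(50.5521*v^4 + 52.0452*v^3 + 15.102*v^2 + 0.8784*v + 0.0144)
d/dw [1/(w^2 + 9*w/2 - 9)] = 2*(-4*w - 9)/(2*w^2 + 9*w - 18)^2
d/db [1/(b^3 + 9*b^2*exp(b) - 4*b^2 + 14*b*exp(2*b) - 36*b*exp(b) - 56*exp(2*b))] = (-9*b^2*exp(b) - 3*b^2 - 28*b*exp(2*b) + 18*b*exp(b) + 8*b + 98*exp(2*b) + 36*exp(b))/(b^3 + 9*b^2*exp(b) - 4*b^2 + 14*b*exp(2*b) - 36*b*exp(b) - 56*exp(2*b))^2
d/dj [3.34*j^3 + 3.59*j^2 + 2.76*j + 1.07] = 10.02*j^2 + 7.18*j + 2.76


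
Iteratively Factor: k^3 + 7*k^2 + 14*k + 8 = (k + 4)*(k^2 + 3*k + 2) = (k + 1)*(k + 4)*(k + 2)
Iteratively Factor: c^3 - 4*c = (c + 2)*(c^2 - 2*c) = c*(c + 2)*(c - 2)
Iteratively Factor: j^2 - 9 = (j + 3)*(j - 3)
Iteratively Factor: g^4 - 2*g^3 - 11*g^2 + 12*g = (g + 3)*(g^3 - 5*g^2 + 4*g) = g*(g + 3)*(g^2 - 5*g + 4) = g*(g - 4)*(g + 3)*(g - 1)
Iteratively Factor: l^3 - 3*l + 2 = (l + 2)*(l^2 - 2*l + 1) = (l - 1)*(l + 2)*(l - 1)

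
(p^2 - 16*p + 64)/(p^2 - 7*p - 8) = (p - 8)/(p + 1)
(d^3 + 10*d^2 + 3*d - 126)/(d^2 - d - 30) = (-d^3 - 10*d^2 - 3*d + 126)/(-d^2 + d + 30)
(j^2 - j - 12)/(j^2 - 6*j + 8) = (j + 3)/(j - 2)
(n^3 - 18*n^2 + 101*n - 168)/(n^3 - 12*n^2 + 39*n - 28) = (n^2 - 11*n + 24)/(n^2 - 5*n + 4)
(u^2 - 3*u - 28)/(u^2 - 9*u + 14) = (u + 4)/(u - 2)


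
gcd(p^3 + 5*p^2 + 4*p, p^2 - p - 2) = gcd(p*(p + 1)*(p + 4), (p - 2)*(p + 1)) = p + 1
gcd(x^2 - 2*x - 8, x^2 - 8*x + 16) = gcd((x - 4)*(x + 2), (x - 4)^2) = x - 4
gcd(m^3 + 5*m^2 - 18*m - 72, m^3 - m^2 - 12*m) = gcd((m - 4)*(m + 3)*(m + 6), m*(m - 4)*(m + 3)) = m^2 - m - 12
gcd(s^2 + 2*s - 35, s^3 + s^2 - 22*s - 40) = s - 5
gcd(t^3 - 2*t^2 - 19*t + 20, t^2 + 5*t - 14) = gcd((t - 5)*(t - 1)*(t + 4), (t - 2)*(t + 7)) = 1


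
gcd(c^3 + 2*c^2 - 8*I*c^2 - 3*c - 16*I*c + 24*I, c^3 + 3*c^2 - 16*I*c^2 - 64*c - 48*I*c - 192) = c^2 + c*(3 - 8*I) - 24*I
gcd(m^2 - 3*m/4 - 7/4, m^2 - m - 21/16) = m - 7/4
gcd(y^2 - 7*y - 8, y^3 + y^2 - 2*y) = 1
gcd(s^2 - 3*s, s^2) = s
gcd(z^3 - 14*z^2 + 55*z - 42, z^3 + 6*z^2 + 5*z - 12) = z - 1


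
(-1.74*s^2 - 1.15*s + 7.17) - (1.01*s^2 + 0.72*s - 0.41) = -2.75*s^2 - 1.87*s + 7.58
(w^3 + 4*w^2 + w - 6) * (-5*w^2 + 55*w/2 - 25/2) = -5*w^5 + 15*w^4/2 + 185*w^3/2 + 15*w^2/2 - 355*w/2 + 75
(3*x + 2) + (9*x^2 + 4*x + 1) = 9*x^2 + 7*x + 3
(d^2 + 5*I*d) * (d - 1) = d^3 - d^2 + 5*I*d^2 - 5*I*d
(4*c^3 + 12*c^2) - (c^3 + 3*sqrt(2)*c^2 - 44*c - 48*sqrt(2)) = 3*c^3 - 3*sqrt(2)*c^2 + 12*c^2 + 44*c + 48*sqrt(2)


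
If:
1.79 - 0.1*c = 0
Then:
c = 17.90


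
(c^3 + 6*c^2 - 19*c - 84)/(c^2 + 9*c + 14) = (c^2 - c - 12)/(c + 2)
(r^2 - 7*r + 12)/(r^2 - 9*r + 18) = (r - 4)/(r - 6)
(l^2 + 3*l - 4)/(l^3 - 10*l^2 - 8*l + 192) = (l - 1)/(l^2 - 14*l + 48)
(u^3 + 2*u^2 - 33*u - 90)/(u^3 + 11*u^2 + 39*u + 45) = (u - 6)/(u + 3)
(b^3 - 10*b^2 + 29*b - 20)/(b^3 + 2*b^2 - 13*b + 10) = (b^2 - 9*b + 20)/(b^2 + 3*b - 10)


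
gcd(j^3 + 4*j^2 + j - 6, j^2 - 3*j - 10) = j + 2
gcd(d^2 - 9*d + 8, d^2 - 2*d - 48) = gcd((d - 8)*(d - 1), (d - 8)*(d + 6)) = d - 8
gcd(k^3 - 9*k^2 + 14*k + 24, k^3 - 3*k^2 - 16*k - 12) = k^2 - 5*k - 6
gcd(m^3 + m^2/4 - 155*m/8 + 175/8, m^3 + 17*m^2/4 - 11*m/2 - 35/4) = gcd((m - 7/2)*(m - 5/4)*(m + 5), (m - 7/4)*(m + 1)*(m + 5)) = m + 5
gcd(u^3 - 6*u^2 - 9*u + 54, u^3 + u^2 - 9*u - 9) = u^2 - 9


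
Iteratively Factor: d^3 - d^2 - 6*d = (d + 2)*(d^2 - 3*d) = d*(d + 2)*(d - 3)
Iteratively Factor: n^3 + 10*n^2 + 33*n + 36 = (n + 3)*(n^2 + 7*n + 12) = (n + 3)*(n + 4)*(n + 3)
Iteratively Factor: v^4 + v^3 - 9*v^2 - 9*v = (v + 1)*(v^3 - 9*v) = (v + 1)*(v + 3)*(v^2 - 3*v) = v*(v + 1)*(v + 3)*(v - 3)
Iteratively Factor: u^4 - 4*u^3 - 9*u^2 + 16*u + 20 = (u + 1)*(u^3 - 5*u^2 - 4*u + 20) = (u - 2)*(u + 1)*(u^2 - 3*u - 10) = (u - 2)*(u + 1)*(u + 2)*(u - 5)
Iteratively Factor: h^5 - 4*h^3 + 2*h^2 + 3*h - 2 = (h - 1)*(h^4 + h^3 - 3*h^2 - h + 2) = (h - 1)*(h + 1)*(h^3 - 3*h + 2) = (h - 1)^2*(h + 1)*(h^2 + h - 2) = (h - 1)^3*(h + 1)*(h + 2)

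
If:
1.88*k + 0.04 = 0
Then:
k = -0.02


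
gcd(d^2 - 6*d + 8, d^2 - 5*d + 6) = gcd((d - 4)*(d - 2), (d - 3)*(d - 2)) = d - 2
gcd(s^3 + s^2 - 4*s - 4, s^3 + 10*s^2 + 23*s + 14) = s^2 + 3*s + 2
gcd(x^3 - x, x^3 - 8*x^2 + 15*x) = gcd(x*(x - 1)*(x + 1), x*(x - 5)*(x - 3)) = x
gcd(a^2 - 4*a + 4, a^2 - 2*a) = a - 2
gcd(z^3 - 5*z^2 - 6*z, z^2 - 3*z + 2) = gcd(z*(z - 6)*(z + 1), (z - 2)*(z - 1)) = 1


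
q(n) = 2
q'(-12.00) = 0.00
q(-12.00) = 2.00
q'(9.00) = 0.00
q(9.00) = 2.00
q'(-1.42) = 0.00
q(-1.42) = 2.00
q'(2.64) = 0.00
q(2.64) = 2.00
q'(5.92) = 0.00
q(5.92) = 2.00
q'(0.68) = 0.00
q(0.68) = 2.00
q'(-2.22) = 0.00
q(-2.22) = 2.00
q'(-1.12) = 0.00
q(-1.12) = 2.00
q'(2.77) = 0.00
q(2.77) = 2.00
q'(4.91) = 0.00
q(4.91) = 2.00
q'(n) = 0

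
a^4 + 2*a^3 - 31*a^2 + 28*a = a*(a - 4)*(a - 1)*(a + 7)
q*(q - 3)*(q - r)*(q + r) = q^4 - 3*q^3 - q^2*r^2 + 3*q*r^2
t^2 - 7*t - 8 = (t - 8)*(t + 1)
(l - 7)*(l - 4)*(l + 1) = l^3 - 10*l^2 + 17*l + 28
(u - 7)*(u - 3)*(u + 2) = u^3 - 8*u^2 + u + 42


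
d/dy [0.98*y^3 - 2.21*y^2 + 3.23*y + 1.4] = 2.94*y^2 - 4.42*y + 3.23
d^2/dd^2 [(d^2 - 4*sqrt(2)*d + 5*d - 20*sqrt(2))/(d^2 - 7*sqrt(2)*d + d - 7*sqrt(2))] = 2*(4*d^3 + 3*sqrt(2)*d^3 - 39*sqrt(2)*d^2 + 45*sqrt(2)*d + 672*d - 1553*sqrt(2) - 168)/(d^6 - 21*sqrt(2)*d^5 + 3*d^5 - 63*sqrt(2)*d^4 + 297*d^4 - 749*sqrt(2)*d^3 + 883*d^3 - 2079*sqrt(2)*d^2 + 882*d^2 - 2058*sqrt(2)*d + 294*d - 686*sqrt(2))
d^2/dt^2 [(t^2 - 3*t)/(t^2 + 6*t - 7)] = 2*(-9*t^3 + 21*t^2 - 63*t - 77)/(t^6 + 18*t^5 + 87*t^4 - 36*t^3 - 609*t^2 + 882*t - 343)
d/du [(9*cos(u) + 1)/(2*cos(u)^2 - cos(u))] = (18*sin(u) - sin(u)/cos(u)^2 + 4*tan(u))/(2*cos(u) - 1)^2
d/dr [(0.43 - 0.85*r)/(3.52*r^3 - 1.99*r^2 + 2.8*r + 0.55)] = (5.984*r^3 - 6.2323*r^2 + 1.7114*r - 1.6715)/(12.3904*r^6 - 14.0096*r^5 + 23.6721*r^4 - 7.272*r^3 + 5.651*r^2 + 3.08*r + 0.3025)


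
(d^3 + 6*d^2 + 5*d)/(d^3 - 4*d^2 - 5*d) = (d + 5)/(d - 5)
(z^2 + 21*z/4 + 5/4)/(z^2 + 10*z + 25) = (z + 1/4)/(z + 5)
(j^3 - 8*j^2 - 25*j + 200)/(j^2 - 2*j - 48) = (j^2 - 25)/(j + 6)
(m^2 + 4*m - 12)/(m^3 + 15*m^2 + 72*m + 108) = (m - 2)/(m^2 + 9*m + 18)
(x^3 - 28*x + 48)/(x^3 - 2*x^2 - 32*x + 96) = (x - 2)/(x - 4)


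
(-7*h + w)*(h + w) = -7*h^2 - 6*h*w + w^2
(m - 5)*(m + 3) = m^2 - 2*m - 15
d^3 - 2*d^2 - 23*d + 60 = (d - 4)*(d - 3)*(d + 5)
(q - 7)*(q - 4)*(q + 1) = q^3 - 10*q^2 + 17*q + 28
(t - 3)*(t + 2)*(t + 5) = t^3 + 4*t^2 - 11*t - 30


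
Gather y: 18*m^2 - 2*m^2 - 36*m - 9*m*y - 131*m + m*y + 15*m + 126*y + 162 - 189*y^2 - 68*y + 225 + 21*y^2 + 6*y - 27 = 16*m^2 - 152*m - 168*y^2 + y*(64 - 8*m) + 360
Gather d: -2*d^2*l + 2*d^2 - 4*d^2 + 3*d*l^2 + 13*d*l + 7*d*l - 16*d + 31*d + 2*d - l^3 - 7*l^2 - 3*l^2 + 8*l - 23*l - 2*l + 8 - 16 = d^2*(-2*l - 2) + d*(3*l^2 + 20*l + 17) - l^3 - 10*l^2 - 17*l - 8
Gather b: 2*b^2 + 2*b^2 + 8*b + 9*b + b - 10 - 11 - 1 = 4*b^2 + 18*b - 22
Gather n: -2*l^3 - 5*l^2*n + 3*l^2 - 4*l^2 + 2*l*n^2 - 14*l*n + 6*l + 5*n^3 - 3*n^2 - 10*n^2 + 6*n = -2*l^3 - l^2 + 6*l + 5*n^3 + n^2*(2*l - 13) + n*(-5*l^2 - 14*l + 6)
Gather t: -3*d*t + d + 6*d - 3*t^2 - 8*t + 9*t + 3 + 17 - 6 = 7*d - 3*t^2 + t*(1 - 3*d) + 14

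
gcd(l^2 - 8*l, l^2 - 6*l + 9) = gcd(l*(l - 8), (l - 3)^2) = 1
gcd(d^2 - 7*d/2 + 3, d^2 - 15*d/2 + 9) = d - 3/2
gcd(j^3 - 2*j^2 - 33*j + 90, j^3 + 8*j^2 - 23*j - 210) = j^2 + j - 30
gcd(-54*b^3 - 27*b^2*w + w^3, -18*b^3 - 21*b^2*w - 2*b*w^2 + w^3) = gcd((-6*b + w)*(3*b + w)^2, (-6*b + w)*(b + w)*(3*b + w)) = -18*b^2 - 3*b*w + w^2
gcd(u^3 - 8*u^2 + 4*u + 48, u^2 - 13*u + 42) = u - 6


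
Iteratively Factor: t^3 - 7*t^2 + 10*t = (t)*(t^2 - 7*t + 10) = t*(t - 5)*(t - 2)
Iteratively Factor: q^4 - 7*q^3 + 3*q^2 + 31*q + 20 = (q - 5)*(q^3 - 2*q^2 - 7*q - 4) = (q - 5)*(q + 1)*(q^2 - 3*q - 4) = (q - 5)*(q - 4)*(q + 1)*(q + 1)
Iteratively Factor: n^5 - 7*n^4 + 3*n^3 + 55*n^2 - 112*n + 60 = (n - 2)*(n^4 - 5*n^3 - 7*n^2 + 41*n - 30) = (n - 2)*(n - 1)*(n^3 - 4*n^2 - 11*n + 30) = (n - 2)*(n - 1)*(n + 3)*(n^2 - 7*n + 10) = (n - 5)*(n - 2)*(n - 1)*(n + 3)*(n - 2)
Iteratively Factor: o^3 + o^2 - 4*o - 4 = (o - 2)*(o^2 + 3*o + 2) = (o - 2)*(o + 1)*(o + 2)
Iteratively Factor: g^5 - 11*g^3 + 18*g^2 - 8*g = (g + 4)*(g^4 - 4*g^3 + 5*g^2 - 2*g) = (g - 2)*(g + 4)*(g^3 - 2*g^2 + g) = (g - 2)*(g - 1)*(g + 4)*(g^2 - g) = g*(g - 2)*(g - 1)*(g + 4)*(g - 1)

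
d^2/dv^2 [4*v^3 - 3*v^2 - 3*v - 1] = 24*v - 6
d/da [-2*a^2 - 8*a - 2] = -4*a - 8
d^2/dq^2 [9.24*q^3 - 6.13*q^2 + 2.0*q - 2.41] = 55.44*q - 12.26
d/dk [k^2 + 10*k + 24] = 2*k + 10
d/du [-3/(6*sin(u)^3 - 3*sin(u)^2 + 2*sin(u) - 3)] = 6*(9*sin(u)^2 - 3*sin(u) + 1)*cos(u)/(6*sin(u)^3 - 3*sin(u)^2 + 2*sin(u) - 3)^2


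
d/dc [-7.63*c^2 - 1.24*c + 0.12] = -15.26*c - 1.24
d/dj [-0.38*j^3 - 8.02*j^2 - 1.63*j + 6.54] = -1.14*j^2 - 16.04*j - 1.63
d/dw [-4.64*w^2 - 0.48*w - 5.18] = -9.28*w - 0.48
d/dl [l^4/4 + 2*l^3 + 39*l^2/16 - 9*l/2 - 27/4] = l^3 + 6*l^2 + 39*l/8 - 9/2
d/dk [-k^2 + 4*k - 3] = 4 - 2*k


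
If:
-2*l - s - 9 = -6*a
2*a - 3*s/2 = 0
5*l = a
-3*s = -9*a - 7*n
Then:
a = 135/64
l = 27/64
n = -675/448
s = 45/16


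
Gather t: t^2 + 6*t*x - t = t^2 + t*(6*x - 1)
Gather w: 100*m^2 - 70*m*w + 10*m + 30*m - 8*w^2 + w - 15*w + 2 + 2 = 100*m^2 + 40*m - 8*w^2 + w*(-70*m - 14) + 4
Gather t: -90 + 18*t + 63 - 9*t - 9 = 9*t - 36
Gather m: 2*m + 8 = 2*m + 8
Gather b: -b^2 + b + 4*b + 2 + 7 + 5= -b^2 + 5*b + 14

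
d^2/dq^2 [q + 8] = 0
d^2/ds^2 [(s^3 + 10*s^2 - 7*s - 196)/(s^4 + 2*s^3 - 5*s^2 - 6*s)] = 2*(s^9 + 30*s^8 + 33*s^7 - 1930*s^6 - 5463*s^5 + 4560*s^4 + 17509*s^3 - 7644*s^2 - 17640*s - 7056)/(s^3*(s^9 + 6*s^8 - 3*s^7 - 70*s^6 - 57*s^5 + 258*s^4 + 343*s^3 - 234*s^2 - 540*s - 216))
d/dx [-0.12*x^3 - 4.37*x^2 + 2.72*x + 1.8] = -0.36*x^2 - 8.74*x + 2.72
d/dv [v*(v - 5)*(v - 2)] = 3*v^2 - 14*v + 10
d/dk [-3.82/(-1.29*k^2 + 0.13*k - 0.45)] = (0.4966 - 9.8556*k)/(1.29*k^2 - 0.13*k + 0.45)^2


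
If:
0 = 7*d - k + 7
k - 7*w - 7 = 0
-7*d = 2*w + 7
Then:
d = -7/9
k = 14/9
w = -7/9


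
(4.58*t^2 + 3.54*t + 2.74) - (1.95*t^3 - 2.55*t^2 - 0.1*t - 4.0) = -1.95*t^3 + 7.13*t^2 + 3.64*t + 6.74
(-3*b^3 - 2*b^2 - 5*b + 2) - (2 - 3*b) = -3*b^3 - 2*b^2 - 2*b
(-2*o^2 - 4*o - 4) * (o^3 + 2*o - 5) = -2*o^5 - 4*o^4 - 8*o^3 + 2*o^2 + 12*o + 20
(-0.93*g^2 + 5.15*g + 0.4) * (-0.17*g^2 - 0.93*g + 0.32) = 0.1581*g^4 - 0.0106000000000001*g^3 - 5.1551*g^2 + 1.276*g + 0.128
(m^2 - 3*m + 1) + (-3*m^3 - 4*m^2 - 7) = -3*m^3 - 3*m^2 - 3*m - 6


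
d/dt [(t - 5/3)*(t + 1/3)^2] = (t - 1)*(3*t + 1)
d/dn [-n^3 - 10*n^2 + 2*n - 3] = -3*n^2 - 20*n + 2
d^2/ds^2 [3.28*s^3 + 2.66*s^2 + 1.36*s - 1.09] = 19.68*s + 5.32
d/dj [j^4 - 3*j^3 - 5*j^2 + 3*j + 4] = 4*j^3 - 9*j^2 - 10*j + 3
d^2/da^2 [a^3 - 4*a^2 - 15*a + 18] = 6*a - 8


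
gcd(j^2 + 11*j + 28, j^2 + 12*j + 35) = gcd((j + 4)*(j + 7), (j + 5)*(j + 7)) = j + 7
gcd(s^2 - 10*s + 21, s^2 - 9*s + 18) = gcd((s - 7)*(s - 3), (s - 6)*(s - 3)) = s - 3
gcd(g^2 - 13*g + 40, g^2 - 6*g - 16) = g - 8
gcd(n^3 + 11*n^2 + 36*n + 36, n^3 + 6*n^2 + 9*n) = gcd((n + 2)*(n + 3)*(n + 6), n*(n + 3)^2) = n + 3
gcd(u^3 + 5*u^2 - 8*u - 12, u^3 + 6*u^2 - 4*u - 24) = u^2 + 4*u - 12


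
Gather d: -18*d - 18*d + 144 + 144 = 288 - 36*d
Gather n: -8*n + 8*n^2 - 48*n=8*n^2 - 56*n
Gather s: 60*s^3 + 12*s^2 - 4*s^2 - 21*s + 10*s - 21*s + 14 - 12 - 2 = 60*s^3 + 8*s^2 - 32*s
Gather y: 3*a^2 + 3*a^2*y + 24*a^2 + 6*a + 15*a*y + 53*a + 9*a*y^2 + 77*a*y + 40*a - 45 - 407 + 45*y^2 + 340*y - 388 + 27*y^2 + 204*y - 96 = 27*a^2 + 99*a + y^2*(9*a + 72) + y*(3*a^2 + 92*a + 544) - 936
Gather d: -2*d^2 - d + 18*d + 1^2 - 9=-2*d^2 + 17*d - 8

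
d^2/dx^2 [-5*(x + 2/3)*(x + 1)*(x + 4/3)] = -30*x - 30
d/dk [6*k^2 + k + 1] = 12*k + 1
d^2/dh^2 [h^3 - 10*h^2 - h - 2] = 6*h - 20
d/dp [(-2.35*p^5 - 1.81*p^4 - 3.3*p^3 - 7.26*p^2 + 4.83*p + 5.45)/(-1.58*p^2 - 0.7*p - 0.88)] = (11.139*p^6 + 12.2996*p^5 + 19.355*p^4 + 10.9912*p^3 + 21.4254*p^2 + 29.9996*p - 0.4354)/(2.4964*p^4 + 2.212*p^3 + 3.2708*p^2 + 1.232*p + 0.7744)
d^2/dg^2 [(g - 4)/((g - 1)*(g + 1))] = 2*(g^3 - 12*g^2 + 3*g - 4)/(g^6 - 3*g^4 + 3*g^2 - 1)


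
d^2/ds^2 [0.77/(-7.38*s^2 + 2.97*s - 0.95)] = (83.875176*s^2 - 33.754644*s - 0.77*(14.76*s - 2.97)*(29.52*s - 5.94) + 10.79694)/(7.38*s^2 - 2.97*s + 0.95)^3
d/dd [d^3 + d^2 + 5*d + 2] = 3*d^2 + 2*d + 5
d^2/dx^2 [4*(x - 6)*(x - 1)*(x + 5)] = 24*x - 16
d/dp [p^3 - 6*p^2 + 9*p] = 3*p^2 - 12*p + 9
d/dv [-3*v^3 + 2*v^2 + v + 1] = -9*v^2 + 4*v + 1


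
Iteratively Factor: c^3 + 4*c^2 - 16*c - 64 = (c + 4)*(c^2 - 16) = (c + 4)^2*(c - 4)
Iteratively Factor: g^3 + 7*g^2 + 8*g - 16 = (g + 4)*(g^2 + 3*g - 4) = (g + 4)^2*(g - 1)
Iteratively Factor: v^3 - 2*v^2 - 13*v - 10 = (v - 5)*(v^2 + 3*v + 2) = (v - 5)*(v + 1)*(v + 2)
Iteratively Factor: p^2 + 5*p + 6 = (p + 3)*(p + 2)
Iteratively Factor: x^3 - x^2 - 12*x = (x + 3)*(x^2 - 4*x) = (x - 4)*(x + 3)*(x)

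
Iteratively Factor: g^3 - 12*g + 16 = (g - 2)*(g^2 + 2*g - 8) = (g - 2)*(g + 4)*(g - 2)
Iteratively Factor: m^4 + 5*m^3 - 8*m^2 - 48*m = (m + 4)*(m^3 + m^2 - 12*m) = m*(m + 4)*(m^2 + m - 12) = m*(m - 3)*(m + 4)*(m + 4)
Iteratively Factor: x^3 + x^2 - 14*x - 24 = (x + 3)*(x^2 - 2*x - 8) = (x + 2)*(x + 3)*(x - 4)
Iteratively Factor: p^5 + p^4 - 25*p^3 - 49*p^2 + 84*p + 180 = (p + 2)*(p^4 - p^3 - 23*p^2 - 3*p + 90) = (p + 2)*(p + 3)*(p^3 - 4*p^2 - 11*p + 30) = (p + 2)*(p + 3)^2*(p^2 - 7*p + 10) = (p - 5)*(p + 2)*(p + 3)^2*(p - 2)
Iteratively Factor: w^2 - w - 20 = (w - 5)*(w + 4)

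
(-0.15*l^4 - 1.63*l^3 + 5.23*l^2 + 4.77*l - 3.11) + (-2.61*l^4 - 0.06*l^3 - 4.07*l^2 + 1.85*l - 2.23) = -2.76*l^4 - 1.69*l^3 + 1.16*l^2 + 6.62*l - 5.34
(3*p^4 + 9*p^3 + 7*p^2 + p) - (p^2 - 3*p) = 3*p^4 + 9*p^3 + 6*p^2 + 4*p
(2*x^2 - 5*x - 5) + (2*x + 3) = 2*x^2 - 3*x - 2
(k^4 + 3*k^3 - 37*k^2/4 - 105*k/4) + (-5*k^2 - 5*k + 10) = k^4 + 3*k^3 - 57*k^2/4 - 125*k/4 + 10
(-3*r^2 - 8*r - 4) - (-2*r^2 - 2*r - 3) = -r^2 - 6*r - 1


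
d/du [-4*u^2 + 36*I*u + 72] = -8*u + 36*I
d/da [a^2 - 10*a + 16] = 2*a - 10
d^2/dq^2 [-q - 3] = 0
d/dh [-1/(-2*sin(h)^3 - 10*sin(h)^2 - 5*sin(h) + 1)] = (-20*sin(h) + 3*cos(2*h) - 8)*cos(h)/(2*sin(h)^3 + 10*sin(h)^2 + 5*sin(h) - 1)^2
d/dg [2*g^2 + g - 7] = 4*g + 1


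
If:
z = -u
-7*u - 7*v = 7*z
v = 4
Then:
No Solution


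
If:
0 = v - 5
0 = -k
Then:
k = 0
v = 5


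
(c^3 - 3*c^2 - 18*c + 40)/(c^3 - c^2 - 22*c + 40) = (c^2 - c - 20)/(c^2 + c - 20)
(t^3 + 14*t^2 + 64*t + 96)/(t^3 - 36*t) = (t^2 + 8*t + 16)/(t*(t - 6))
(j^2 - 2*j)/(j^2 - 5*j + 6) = j/(j - 3)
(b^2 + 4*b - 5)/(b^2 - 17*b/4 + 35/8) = 8*(b^2 + 4*b - 5)/(8*b^2 - 34*b + 35)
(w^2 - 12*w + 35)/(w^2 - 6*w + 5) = (w - 7)/(w - 1)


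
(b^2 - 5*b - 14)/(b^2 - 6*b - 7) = (b + 2)/(b + 1)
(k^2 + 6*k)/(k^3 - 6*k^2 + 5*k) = (k + 6)/(k^2 - 6*k + 5)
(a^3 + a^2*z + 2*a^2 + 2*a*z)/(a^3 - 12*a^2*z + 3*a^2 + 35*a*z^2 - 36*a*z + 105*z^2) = a*(a^2 + a*z + 2*a + 2*z)/(a^3 - 12*a^2*z + 3*a^2 + 35*a*z^2 - 36*a*z + 105*z^2)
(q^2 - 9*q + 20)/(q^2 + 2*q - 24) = (q - 5)/(q + 6)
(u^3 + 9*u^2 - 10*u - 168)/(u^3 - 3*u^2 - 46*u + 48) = (u^2 + 3*u - 28)/(u^2 - 9*u + 8)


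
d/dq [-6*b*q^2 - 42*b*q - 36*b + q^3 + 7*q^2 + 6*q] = -12*b*q - 42*b + 3*q^2 + 14*q + 6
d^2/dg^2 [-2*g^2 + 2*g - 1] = -4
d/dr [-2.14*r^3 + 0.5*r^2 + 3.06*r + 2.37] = -6.42*r^2 + 1.0*r + 3.06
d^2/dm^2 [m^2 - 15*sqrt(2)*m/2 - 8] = 2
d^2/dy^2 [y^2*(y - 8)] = 6*y - 16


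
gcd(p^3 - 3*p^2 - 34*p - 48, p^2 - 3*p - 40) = p - 8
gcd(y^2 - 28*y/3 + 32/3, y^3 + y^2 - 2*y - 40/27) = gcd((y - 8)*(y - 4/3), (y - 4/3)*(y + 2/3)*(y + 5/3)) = y - 4/3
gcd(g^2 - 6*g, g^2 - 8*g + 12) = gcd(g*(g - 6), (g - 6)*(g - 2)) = g - 6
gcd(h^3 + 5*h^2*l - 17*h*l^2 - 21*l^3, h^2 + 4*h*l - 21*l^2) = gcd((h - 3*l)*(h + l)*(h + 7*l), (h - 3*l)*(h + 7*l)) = h^2 + 4*h*l - 21*l^2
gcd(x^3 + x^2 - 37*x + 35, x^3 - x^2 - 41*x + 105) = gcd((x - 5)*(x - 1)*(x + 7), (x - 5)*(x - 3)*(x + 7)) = x^2 + 2*x - 35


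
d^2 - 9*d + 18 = (d - 6)*(d - 3)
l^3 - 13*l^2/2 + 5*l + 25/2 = (l - 5)*(l - 5/2)*(l + 1)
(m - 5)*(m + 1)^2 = m^3 - 3*m^2 - 9*m - 5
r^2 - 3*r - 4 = (r - 4)*(r + 1)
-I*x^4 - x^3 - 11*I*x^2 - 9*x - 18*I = (x - 3*I)*(x - 2*I)*(x + 3*I)*(-I*x + 1)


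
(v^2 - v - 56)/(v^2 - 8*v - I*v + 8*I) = (v + 7)/(v - I)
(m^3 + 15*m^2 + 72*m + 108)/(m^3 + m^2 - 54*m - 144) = (m + 6)/(m - 8)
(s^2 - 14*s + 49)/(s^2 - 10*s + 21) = (s - 7)/(s - 3)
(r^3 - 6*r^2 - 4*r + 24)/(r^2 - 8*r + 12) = r + 2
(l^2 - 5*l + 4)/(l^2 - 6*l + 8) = (l - 1)/(l - 2)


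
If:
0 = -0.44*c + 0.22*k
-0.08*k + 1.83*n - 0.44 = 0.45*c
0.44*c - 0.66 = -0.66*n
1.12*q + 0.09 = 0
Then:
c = 0.76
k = 1.52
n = 0.49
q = -0.08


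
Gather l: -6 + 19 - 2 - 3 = 8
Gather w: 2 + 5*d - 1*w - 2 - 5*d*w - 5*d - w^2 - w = -w^2 + w*(-5*d - 2)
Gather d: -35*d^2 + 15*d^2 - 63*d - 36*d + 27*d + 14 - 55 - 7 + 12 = -20*d^2 - 72*d - 36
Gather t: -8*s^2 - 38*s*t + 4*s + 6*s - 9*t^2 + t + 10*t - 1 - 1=-8*s^2 + 10*s - 9*t^2 + t*(11 - 38*s) - 2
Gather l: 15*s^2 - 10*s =15*s^2 - 10*s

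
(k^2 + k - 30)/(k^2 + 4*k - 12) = (k - 5)/(k - 2)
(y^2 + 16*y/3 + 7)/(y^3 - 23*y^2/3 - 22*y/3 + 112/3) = (y + 3)/(y^2 - 10*y + 16)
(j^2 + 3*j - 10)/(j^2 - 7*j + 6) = (j^2 + 3*j - 10)/(j^2 - 7*j + 6)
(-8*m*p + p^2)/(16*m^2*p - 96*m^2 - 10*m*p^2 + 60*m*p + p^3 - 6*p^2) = p/(-2*m*p + 12*m + p^2 - 6*p)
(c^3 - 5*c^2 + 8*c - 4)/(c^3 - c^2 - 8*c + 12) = (c - 1)/(c + 3)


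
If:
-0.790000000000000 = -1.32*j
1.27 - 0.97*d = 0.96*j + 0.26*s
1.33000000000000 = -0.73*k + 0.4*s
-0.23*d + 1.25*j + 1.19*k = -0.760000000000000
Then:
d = 0.41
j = 0.60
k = -1.19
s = 1.16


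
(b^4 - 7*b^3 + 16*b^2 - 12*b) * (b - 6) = b^5 - 13*b^4 + 58*b^3 - 108*b^2 + 72*b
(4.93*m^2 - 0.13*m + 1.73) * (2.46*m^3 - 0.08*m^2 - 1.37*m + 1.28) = 12.1278*m^5 - 0.7142*m^4 - 2.4879*m^3 + 6.3501*m^2 - 2.5365*m + 2.2144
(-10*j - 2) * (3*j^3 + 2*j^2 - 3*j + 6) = -30*j^4 - 26*j^3 + 26*j^2 - 54*j - 12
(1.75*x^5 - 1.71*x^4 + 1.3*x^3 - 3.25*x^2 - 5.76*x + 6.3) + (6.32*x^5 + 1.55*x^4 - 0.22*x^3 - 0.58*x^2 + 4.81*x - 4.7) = 8.07*x^5 - 0.16*x^4 + 1.08*x^3 - 3.83*x^2 - 0.95*x + 1.6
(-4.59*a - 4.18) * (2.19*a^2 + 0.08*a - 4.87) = -10.0521*a^3 - 9.5214*a^2 + 22.0189*a + 20.3566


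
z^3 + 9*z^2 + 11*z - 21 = (z - 1)*(z + 3)*(z + 7)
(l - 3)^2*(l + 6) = l^3 - 27*l + 54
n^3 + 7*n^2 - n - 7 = (n - 1)*(n + 1)*(n + 7)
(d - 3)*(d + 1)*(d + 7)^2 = d^4 + 12*d^3 + 18*d^2 - 140*d - 147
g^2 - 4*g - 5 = (g - 5)*(g + 1)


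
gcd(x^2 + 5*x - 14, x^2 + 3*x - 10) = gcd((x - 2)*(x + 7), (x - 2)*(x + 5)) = x - 2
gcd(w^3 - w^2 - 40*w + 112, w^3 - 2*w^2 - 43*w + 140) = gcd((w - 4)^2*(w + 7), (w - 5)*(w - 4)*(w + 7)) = w^2 + 3*w - 28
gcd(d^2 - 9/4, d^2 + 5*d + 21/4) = d + 3/2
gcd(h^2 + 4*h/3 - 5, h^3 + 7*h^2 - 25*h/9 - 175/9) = h - 5/3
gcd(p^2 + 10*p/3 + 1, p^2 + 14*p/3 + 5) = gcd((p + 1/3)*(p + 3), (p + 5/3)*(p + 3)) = p + 3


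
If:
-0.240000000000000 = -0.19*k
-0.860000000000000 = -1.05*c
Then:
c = 0.82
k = 1.26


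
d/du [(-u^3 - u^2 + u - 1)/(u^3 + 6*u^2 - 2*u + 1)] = (-5*u^4 + 2*u^3 - 4*u^2 + 10*u - 1)/(u^6 + 12*u^5 + 32*u^4 - 22*u^3 + 16*u^2 - 4*u + 1)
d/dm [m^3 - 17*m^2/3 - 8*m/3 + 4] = 3*m^2 - 34*m/3 - 8/3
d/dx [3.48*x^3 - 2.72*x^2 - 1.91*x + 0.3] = 10.44*x^2 - 5.44*x - 1.91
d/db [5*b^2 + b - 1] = 10*b + 1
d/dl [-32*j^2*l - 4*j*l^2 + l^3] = -32*j^2 - 8*j*l + 3*l^2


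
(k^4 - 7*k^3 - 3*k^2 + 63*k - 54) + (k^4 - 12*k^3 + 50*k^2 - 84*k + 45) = 2*k^4 - 19*k^3 + 47*k^2 - 21*k - 9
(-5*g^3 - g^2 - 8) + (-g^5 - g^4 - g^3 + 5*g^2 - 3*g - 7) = -g^5 - g^4 - 6*g^3 + 4*g^2 - 3*g - 15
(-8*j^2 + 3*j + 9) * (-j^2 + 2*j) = 8*j^4 - 19*j^3 - 3*j^2 + 18*j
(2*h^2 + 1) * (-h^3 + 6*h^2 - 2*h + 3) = -2*h^5 + 12*h^4 - 5*h^3 + 12*h^2 - 2*h + 3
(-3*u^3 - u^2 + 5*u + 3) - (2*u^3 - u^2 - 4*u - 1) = -5*u^3 + 9*u + 4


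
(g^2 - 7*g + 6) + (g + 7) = g^2 - 6*g + 13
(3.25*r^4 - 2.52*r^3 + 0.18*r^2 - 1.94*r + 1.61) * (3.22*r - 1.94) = 10.465*r^5 - 14.4194*r^4 + 5.4684*r^3 - 6.596*r^2 + 8.9478*r - 3.1234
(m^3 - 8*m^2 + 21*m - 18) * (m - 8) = m^4 - 16*m^3 + 85*m^2 - 186*m + 144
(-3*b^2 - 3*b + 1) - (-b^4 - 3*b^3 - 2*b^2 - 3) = b^4 + 3*b^3 - b^2 - 3*b + 4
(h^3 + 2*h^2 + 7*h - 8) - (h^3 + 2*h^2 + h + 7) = 6*h - 15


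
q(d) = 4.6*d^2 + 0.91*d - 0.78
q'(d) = 9.2*d + 0.91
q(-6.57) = 191.80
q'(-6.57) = -59.53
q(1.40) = 9.51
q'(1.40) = 13.79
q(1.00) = 4.73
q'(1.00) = 10.11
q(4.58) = 99.88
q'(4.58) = 43.05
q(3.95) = 74.59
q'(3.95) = 37.25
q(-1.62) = 9.82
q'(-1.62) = -13.99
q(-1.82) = 12.80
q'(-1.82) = -15.83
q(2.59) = 32.43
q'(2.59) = 24.74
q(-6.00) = 159.36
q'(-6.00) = -54.29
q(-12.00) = 650.70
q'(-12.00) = -109.49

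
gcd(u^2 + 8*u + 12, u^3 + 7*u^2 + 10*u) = u + 2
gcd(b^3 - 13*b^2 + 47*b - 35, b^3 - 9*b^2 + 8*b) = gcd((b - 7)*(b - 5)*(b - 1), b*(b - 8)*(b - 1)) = b - 1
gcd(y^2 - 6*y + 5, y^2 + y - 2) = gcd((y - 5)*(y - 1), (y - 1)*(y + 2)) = y - 1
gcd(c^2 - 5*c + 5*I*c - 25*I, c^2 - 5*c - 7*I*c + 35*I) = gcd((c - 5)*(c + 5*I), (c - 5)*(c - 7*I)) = c - 5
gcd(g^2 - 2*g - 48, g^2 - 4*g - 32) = g - 8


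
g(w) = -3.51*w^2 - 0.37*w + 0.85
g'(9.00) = -63.55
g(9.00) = -286.79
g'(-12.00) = 83.87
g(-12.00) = -500.15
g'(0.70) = -5.28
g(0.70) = -1.13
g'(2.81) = -20.10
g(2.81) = -27.91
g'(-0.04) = -0.09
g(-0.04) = 0.86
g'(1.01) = -7.46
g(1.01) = -3.10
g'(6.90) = -48.81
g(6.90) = -168.81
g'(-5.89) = 40.98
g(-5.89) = -118.74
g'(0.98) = -7.25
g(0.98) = -2.88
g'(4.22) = -29.99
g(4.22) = -63.22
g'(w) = -7.02*w - 0.37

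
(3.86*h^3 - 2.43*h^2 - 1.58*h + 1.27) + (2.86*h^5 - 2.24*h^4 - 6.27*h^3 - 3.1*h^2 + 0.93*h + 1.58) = 2.86*h^5 - 2.24*h^4 - 2.41*h^3 - 5.53*h^2 - 0.65*h + 2.85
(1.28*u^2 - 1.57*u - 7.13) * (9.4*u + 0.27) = 12.032*u^3 - 14.4124*u^2 - 67.4459*u - 1.9251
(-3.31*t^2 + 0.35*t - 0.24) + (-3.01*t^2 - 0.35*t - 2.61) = -6.32*t^2 - 2.85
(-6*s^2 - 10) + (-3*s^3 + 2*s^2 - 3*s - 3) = -3*s^3 - 4*s^2 - 3*s - 13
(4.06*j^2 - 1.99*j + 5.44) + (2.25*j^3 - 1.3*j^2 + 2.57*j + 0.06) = 2.25*j^3 + 2.76*j^2 + 0.58*j + 5.5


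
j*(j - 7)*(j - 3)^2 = j^4 - 13*j^3 + 51*j^2 - 63*j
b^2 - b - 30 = (b - 6)*(b + 5)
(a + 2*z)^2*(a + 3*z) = a^3 + 7*a^2*z + 16*a*z^2 + 12*z^3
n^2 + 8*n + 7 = (n + 1)*(n + 7)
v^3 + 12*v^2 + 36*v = v*(v + 6)^2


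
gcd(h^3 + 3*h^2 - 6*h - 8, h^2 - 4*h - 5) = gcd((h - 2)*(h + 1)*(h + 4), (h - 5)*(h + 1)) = h + 1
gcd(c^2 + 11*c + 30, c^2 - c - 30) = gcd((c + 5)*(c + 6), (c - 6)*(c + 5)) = c + 5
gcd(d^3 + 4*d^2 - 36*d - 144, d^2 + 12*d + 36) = d + 6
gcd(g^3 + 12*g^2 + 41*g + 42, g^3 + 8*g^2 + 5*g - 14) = g^2 + 9*g + 14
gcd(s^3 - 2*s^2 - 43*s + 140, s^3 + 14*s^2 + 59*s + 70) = s + 7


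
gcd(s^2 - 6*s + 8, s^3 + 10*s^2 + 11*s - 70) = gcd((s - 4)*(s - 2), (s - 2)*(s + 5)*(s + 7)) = s - 2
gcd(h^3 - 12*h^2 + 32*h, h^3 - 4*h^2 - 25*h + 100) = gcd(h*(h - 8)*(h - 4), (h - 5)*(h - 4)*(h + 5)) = h - 4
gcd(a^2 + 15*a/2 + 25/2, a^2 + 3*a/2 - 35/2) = a + 5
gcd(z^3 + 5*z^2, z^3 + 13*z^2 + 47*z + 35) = z + 5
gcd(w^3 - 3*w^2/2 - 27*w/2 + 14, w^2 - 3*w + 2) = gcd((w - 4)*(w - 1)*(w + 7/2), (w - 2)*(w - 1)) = w - 1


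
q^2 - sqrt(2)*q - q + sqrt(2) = (q - 1)*(q - sqrt(2))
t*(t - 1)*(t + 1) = t^3 - t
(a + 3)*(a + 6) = a^2 + 9*a + 18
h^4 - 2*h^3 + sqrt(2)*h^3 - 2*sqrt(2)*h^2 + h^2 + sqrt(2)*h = h*(h - 1)^2*(h + sqrt(2))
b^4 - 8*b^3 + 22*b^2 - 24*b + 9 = (b - 3)^2*(b - 1)^2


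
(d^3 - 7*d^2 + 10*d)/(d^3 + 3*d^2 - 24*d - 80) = d*(d - 2)/(d^2 + 8*d + 16)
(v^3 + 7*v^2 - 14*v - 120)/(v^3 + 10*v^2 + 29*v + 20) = (v^2 + 2*v - 24)/(v^2 + 5*v + 4)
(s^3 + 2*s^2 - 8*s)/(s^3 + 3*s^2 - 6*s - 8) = s/(s + 1)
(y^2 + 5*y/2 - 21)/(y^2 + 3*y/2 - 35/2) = (y + 6)/(y + 5)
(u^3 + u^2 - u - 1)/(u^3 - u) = (u + 1)/u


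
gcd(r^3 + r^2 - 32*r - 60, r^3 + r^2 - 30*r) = 1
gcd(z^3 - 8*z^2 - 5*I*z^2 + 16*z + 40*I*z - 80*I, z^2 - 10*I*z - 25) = z - 5*I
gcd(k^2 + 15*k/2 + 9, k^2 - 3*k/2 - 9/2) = k + 3/2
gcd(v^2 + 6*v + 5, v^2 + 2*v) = 1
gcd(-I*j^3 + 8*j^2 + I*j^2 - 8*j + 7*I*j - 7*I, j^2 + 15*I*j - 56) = j + 7*I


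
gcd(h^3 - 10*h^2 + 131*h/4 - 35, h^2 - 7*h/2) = h - 7/2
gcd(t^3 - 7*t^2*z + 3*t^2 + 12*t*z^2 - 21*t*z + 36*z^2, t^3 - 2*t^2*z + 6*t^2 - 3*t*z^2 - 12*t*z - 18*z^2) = -t + 3*z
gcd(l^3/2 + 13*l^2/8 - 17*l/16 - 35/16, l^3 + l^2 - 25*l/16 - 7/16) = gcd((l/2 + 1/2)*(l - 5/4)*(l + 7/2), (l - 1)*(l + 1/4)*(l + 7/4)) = 1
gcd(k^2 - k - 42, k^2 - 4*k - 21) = k - 7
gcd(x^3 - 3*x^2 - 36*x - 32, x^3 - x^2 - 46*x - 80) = x - 8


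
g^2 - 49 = (g - 7)*(g + 7)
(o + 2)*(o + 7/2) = o^2 + 11*o/2 + 7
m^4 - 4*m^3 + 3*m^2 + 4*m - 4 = (m - 2)^2*(m - 1)*(m + 1)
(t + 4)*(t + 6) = t^2 + 10*t + 24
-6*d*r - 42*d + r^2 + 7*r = (-6*d + r)*(r + 7)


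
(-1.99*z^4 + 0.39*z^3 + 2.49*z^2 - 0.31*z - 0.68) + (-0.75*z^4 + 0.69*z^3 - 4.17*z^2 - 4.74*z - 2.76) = -2.74*z^4 + 1.08*z^3 - 1.68*z^2 - 5.05*z - 3.44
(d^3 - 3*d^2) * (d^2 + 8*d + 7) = d^5 + 5*d^4 - 17*d^3 - 21*d^2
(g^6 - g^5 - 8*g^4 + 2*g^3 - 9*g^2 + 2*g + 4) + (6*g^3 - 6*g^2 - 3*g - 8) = g^6 - g^5 - 8*g^4 + 8*g^3 - 15*g^2 - g - 4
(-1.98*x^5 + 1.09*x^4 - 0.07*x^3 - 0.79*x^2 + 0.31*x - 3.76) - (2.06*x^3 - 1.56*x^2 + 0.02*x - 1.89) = -1.98*x^5 + 1.09*x^4 - 2.13*x^3 + 0.77*x^2 + 0.29*x - 1.87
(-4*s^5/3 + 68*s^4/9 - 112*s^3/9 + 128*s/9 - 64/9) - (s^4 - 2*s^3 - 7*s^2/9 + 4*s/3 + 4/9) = -4*s^5/3 + 59*s^4/9 - 94*s^3/9 + 7*s^2/9 + 116*s/9 - 68/9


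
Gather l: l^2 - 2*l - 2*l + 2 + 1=l^2 - 4*l + 3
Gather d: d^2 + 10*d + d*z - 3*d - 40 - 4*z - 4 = d^2 + d*(z + 7) - 4*z - 44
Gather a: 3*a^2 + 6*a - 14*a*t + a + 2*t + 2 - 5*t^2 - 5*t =3*a^2 + a*(7 - 14*t) - 5*t^2 - 3*t + 2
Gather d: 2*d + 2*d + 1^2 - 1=4*d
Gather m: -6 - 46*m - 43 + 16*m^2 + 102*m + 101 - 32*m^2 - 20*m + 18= -16*m^2 + 36*m + 70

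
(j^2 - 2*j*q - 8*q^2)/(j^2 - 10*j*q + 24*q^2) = (-j - 2*q)/(-j + 6*q)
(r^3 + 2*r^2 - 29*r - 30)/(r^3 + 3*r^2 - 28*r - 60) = (r + 1)/(r + 2)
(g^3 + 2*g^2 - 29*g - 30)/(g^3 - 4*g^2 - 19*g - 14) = (g^2 + g - 30)/(g^2 - 5*g - 14)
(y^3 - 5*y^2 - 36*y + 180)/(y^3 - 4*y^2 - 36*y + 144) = (y - 5)/(y - 4)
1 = 1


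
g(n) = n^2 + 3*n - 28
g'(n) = 2*n + 3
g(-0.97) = -29.97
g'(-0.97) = 1.06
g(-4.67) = -20.20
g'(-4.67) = -6.34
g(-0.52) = -29.29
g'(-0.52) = 1.96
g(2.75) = -12.19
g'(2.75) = 8.50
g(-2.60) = -29.04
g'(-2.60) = -2.20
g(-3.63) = -25.71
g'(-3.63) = -4.26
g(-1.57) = -30.25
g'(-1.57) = -0.14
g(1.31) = -22.35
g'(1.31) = 5.62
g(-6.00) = -10.00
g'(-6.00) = -9.00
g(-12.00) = 80.00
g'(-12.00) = -21.00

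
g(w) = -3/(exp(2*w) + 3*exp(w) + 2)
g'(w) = -3*(-2*exp(2*w) - 3*exp(w))/(exp(2*w) + 3*exp(w) + 2)^2 = (6*exp(w) + 9)*exp(w)/(exp(2*w) + 3*exp(w) + 2)^2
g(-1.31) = -1.04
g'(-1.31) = 0.34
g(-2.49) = -1.33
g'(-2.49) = 0.15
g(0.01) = -0.50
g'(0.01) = 0.42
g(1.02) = -0.17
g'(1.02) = 0.22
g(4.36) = -0.00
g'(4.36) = 0.00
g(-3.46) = -1.43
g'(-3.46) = 0.07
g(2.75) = -0.01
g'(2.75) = 0.02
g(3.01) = -0.01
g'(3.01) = 0.01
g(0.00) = -0.50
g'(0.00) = 0.42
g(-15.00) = -1.50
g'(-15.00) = 0.00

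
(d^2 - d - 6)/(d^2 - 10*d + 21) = (d + 2)/(d - 7)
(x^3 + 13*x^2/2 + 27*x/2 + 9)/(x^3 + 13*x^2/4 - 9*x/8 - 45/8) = 4*(x + 2)/(4*x - 5)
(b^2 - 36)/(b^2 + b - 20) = (b^2 - 36)/(b^2 + b - 20)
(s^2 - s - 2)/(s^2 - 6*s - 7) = (s - 2)/(s - 7)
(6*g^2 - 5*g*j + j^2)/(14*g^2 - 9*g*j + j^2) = (3*g - j)/(7*g - j)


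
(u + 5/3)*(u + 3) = u^2 + 14*u/3 + 5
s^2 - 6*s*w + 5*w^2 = (s - 5*w)*(s - w)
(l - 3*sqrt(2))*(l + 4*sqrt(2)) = l^2 + sqrt(2)*l - 24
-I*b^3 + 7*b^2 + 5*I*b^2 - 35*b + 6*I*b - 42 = (b - 6)*(b + 7*I)*(-I*b - I)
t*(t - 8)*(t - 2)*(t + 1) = t^4 - 9*t^3 + 6*t^2 + 16*t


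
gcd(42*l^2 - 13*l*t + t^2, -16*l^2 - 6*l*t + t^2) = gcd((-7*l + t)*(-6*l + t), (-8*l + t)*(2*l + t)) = 1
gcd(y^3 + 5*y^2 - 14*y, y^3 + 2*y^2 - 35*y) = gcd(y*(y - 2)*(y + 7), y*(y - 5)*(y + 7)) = y^2 + 7*y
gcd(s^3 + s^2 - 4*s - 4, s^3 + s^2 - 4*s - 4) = s^3 + s^2 - 4*s - 4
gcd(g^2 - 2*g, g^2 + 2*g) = g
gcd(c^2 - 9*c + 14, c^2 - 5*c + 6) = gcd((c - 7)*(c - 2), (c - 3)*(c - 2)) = c - 2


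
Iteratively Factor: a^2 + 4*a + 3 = (a + 1)*(a + 3)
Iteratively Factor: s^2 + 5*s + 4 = (s + 1)*(s + 4)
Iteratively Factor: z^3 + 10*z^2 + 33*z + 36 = (z + 3)*(z^2 + 7*z + 12) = (z + 3)*(z + 4)*(z + 3)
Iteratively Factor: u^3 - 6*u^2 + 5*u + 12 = (u - 3)*(u^2 - 3*u - 4) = (u - 4)*(u - 3)*(u + 1)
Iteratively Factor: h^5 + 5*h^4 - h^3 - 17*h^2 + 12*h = (h - 1)*(h^4 + 6*h^3 + 5*h^2 - 12*h) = h*(h - 1)*(h^3 + 6*h^2 + 5*h - 12) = h*(h - 1)*(h + 3)*(h^2 + 3*h - 4) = h*(h - 1)*(h + 3)*(h + 4)*(h - 1)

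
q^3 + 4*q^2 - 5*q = q*(q - 1)*(q + 5)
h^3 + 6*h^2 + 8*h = h*(h + 2)*(h + 4)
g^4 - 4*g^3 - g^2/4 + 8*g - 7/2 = (g - 7/2)*(g - 1/2)*(g - sqrt(2))*(g + sqrt(2))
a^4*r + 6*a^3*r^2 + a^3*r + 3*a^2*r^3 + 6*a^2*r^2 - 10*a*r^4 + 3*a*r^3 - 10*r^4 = (a - r)*(a + 2*r)*(a + 5*r)*(a*r + r)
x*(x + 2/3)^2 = x^3 + 4*x^2/3 + 4*x/9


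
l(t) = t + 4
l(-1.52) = 2.48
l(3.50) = 7.50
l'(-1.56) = 1.00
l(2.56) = 6.56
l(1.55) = 5.55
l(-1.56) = 2.44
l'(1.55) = 1.00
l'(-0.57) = 1.00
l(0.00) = 4.00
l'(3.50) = 1.00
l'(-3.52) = 1.00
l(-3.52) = 0.48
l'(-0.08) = 1.00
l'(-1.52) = 1.00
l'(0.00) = 1.00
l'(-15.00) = 1.00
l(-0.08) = 3.92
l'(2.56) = 1.00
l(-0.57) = 3.43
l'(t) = 1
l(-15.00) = -11.00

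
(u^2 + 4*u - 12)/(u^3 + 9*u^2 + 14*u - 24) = (u - 2)/(u^2 + 3*u - 4)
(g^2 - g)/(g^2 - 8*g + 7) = g/(g - 7)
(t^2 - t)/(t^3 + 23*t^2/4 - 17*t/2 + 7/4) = 4*t/(4*t^2 + 27*t - 7)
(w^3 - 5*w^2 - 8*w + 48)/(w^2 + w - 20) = (w^2 - w - 12)/(w + 5)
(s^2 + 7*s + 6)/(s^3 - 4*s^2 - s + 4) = (s + 6)/(s^2 - 5*s + 4)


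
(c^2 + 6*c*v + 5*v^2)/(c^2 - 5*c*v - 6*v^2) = (-c - 5*v)/(-c + 6*v)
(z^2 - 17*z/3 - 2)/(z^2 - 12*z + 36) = (z + 1/3)/(z - 6)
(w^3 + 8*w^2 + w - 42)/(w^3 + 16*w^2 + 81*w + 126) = (w - 2)/(w + 6)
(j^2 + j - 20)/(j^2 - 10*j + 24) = (j + 5)/(j - 6)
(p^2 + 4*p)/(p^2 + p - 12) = p/(p - 3)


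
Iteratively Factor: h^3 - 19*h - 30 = (h + 2)*(h^2 - 2*h - 15) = (h - 5)*(h + 2)*(h + 3)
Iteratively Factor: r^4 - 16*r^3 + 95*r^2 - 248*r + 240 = (r - 3)*(r^3 - 13*r^2 + 56*r - 80) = (r - 4)*(r - 3)*(r^2 - 9*r + 20) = (r - 5)*(r - 4)*(r - 3)*(r - 4)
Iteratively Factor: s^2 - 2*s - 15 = (s - 5)*(s + 3)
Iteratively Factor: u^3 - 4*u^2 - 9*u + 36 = (u - 4)*(u^2 - 9) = (u - 4)*(u + 3)*(u - 3)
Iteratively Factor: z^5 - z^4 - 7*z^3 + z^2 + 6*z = (z)*(z^4 - z^3 - 7*z^2 + z + 6) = z*(z + 2)*(z^3 - 3*z^2 - z + 3) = z*(z - 3)*(z + 2)*(z^2 - 1) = z*(z - 3)*(z + 1)*(z + 2)*(z - 1)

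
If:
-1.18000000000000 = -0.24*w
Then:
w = 4.92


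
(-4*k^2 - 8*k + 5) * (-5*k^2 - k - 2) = 20*k^4 + 44*k^3 - 9*k^2 + 11*k - 10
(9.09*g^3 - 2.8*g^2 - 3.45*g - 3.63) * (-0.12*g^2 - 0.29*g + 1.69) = -1.0908*g^5 - 2.3001*g^4 + 16.5881*g^3 - 3.2959*g^2 - 4.7778*g - 6.1347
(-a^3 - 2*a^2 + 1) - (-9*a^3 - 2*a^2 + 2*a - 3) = 8*a^3 - 2*a + 4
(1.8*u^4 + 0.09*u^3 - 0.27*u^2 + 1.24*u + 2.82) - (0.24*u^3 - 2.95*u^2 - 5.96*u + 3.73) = 1.8*u^4 - 0.15*u^3 + 2.68*u^2 + 7.2*u - 0.91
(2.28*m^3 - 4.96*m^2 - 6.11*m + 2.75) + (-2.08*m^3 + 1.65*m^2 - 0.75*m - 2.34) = 0.2*m^3 - 3.31*m^2 - 6.86*m + 0.41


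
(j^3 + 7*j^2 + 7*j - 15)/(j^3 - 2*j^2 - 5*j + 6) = (j^2 + 8*j + 15)/(j^2 - j - 6)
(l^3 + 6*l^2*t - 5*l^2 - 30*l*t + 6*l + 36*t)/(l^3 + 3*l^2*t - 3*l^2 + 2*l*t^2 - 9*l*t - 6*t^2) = (l^2 + 6*l*t - 2*l - 12*t)/(l^2 + 3*l*t + 2*t^2)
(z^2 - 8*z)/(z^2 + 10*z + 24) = z*(z - 8)/(z^2 + 10*z + 24)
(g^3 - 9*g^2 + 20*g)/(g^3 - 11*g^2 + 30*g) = (g - 4)/(g - 6)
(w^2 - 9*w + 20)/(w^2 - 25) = (w - 4)/(w + 5)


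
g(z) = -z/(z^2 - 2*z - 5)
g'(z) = -z*(2 - 2*z)/(z^2 - 2*z - 5)^2 - 1/(z^2 - 2*z - 5) = (z^2 + 5)/(z^4 - 4*z^3 - 6*z^2 + 20*z + 25)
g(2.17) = 0.47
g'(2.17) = 0.45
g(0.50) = 0.09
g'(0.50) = 0.16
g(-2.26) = 0.49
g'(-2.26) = 0.47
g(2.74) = 0.92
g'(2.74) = 1.42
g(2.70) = 0.87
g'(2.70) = 1.27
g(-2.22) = 0.51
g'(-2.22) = 0.52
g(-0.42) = -0.11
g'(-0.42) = 0.33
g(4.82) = -0.56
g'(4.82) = 0.38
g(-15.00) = 0.06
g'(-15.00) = 0.00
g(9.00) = -0.16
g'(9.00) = 0.03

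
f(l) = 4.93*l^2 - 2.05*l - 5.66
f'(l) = 9.86*l - 2.05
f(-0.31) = -4.55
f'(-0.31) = -5.11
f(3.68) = 53.56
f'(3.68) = 34.23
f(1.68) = 4.81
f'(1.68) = 14.51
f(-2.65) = 34.39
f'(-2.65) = -28.18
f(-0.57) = -2.89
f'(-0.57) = -7.67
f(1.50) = 2.36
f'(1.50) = 12.74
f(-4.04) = 83.09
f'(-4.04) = -41.88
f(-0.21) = -5.01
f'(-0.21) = -4.12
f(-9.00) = 412.12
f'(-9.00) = -90.79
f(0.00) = -5.66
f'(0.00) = -2.05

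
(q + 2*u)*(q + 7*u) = q^2 + 9*q*u + 14*u^2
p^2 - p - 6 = (p - 3)*(p + 2)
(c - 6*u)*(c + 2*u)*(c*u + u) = c^3*u - 4*c^2*u^2 + c^2*u - 12*c*u^3 - 4*c*u^2 - 12*u^3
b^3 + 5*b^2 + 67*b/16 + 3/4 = (b + 1/4)*(b + 3/4)*(b + 4)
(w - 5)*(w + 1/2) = w^2 - 9*w/2 - 5/2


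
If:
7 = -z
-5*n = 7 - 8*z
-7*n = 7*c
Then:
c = 63/5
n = -63/5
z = -7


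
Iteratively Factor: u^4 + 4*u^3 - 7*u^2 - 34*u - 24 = (u + 1)*(u^3 + 3*u^2 - 10*u - 24) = (u - 3)*(u + 1)*(u^2 + 6*u + 8) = (u - 3)*(u + 1)*(u + 4)*(u + 2)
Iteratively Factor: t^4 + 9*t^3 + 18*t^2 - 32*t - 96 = (t + 3)*(t^3 + 6*t^2 - 32) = (t - 2)*(t + 3)*(t^2 + 8*t + 16) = (t - 2)*(t + 3)*(t + 4)*(t + 4)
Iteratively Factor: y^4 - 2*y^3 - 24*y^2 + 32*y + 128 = (y + 4)*(y^3 - 6*y^2 + 32) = (y + 2)*(y + 4)*(y^2 - 8*y + 16) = (y - 4)*(y + 2)*(y + 4)*(y - 4)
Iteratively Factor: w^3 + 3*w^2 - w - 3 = (w - 1)*(w^2 + 4*w + 3) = (w - 1)*(w + 3)*(w + 1)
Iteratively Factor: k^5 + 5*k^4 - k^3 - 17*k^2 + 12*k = (k - 1)*(k^4 + 6*k^3 + 5*k^2 - 12*k) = (k - 1)*(k + 4)*(k^3 + 2*k^2 - 3*k) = (k - 1)*(k + 3)*(k + 4)*(k^2 - k) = k*(k - 1)*(k + 3)*(k + 4)*(k - 1)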